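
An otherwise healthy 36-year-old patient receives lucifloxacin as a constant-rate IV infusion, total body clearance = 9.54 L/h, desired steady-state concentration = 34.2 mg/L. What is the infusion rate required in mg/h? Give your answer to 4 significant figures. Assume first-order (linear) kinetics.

At steady state, infusion rate R₀ = Css × CL = 34.2 × 9.540 = 326.3 mg/h

326.3 mg/h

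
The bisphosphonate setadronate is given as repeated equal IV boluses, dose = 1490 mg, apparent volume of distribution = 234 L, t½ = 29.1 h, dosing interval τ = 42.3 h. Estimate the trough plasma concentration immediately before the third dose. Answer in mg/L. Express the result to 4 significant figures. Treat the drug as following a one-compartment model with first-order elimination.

3.174 mg/L

C₀ per dose = Dose / Vd = 1490 / 234 = 6.368 mg/L
k = ln2 / t½ = 0.693147 / 29.1 = 0.02382 h⁻¹
Fraction remaining after one interval: r = e^(−kτ) = e^(−0.02382 × 42.3) = 0.3651
Before dose 3, 2 doses have been given (aged 1τ, 2τ).
C_trough = C₀ × (r + r²) = 6.368 × (0.3651 + 0.1333) = 3.174 mg/L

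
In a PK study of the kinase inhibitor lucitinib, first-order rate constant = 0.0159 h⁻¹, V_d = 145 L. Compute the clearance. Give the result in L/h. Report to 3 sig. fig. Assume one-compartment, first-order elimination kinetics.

2.31 L/h

CL = k × Vd = 0.0159 × 145 = 2.306 L/h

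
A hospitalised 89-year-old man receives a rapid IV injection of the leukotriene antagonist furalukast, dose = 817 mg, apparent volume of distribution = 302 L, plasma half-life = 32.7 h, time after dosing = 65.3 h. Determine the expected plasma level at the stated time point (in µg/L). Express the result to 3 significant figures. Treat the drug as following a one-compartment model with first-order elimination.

C₀ = Dose / Vd = 817.0 / 302 = 2.705 mg/L
k = ln2 / t½ = 0.693147 / 32.7 = 0.02120 h⁻¹
C = C₀ · e^(−k·t) = 2.705 × e^(−0.02120 × 65.3)
  = 2.705 × 0.2505 = 0.6776 mg/L
Convert: 0.6776 mg/L × 1000 = 677.6 µg/L

678 µg/L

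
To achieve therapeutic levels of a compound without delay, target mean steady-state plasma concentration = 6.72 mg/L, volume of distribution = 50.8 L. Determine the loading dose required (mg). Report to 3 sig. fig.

341 mg

LD = Css × Vd = 6.72 × 50.8 = 341.4 mg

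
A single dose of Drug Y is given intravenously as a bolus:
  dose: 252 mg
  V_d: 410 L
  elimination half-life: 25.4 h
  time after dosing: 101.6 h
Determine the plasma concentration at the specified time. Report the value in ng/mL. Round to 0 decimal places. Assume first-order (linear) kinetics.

38 ng/mL

C₀ = Dose / Vd = 252.0 / 410 = 0.6146 mg/L
k = ln2 / t½ = 0.693147 / 25.4 = 0.02729 h⁻¹
t / t½ = 101.6 / 25.4 = 4 half-lives
C = C₀ × (1/2)^4 = 0.6146 × 0.06250 = 0.03841 mg/L
Convert: 0.03841 mg/L × 1000 = 38.41 ng/mL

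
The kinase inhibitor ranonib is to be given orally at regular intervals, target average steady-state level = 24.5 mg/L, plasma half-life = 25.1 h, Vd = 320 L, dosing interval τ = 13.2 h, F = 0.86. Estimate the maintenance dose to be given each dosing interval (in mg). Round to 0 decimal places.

3323 mg

k = ln2 / t½ = 0.693147 / 25.1 = 0.02762 h⁻¹
CL = k × Vd = 0.02762 × 320 = 8.838 L/h
At steady state, F × (Dose/τ) = Css × CL.
Dose = Css × CL × τ / F = 24.5 × 8.838 × 13.2 / 0.86 = 3323 mg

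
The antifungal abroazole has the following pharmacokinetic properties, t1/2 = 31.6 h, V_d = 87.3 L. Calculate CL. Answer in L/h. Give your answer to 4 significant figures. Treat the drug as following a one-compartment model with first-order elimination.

1.915 L/h

k = ln2 / t½ = 0.693147 / 31.6 = 0.02194 h⁻¹
CL = k × Vd = 0.02194 × 87.3 = 1.915 L/h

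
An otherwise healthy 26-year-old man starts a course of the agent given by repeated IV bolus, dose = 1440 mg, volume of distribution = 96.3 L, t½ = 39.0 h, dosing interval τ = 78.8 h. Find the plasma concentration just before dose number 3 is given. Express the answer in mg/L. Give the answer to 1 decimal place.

4.6 mg/L

C₀ per dose = Dose / Vd = 1440 / 96.3 = 14.95 mg/L
k = ln2 / t½ = 0.693147 / 39.0 = 0.01777 h⁻¹
Fraction remaining after one interval: r = e^(−kτ) = e^(−0.01777 × 78.8) = 0.2465
Before dose 3, 2 doses have been given (aged 1τ, 2τ).
C_trough = C₀ × (r + r²) = 14.95 × (0.2465 + 0.06076) = 4.594 mg/L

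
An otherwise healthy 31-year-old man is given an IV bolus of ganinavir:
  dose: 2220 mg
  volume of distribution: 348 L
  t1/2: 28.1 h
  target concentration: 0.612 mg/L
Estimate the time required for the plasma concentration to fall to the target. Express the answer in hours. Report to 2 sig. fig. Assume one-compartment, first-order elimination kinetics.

C₀ = Dose / Vd = 2220 / 348 = 6.379 mg/L
k = ln2 / t½ = 0.693147 / 28.1 = 0.02467 h⁻¹
t = ln(C₀ / C) / k = ln(6.379 / 0.612) / 0.02467
  = ln(10.42) / 0.02467 = 2.344 / 0.02467 = 95.01 h

95 h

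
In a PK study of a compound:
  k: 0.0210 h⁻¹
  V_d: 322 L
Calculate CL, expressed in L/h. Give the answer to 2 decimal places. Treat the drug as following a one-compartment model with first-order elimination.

6.76 L/h

CL = k × Vd = 0.0210 × 322 = 6.762 L/h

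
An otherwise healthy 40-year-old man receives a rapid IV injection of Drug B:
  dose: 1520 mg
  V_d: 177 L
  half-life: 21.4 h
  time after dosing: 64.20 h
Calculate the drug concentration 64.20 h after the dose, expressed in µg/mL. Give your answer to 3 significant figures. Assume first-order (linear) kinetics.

C₀ = Dose / Vd = 1520 / 177 = 8.588 mg/L
k = ln2 / t½ = 0.693147 / 21.4 = 0.03239 h⁻¹
t / t½ = 64.20 / 21.4 = 3 half-lives
C = C₀ × (1/2)^3 = 8.588 × 0.1250 = 1.074 mg/L
(1.074 mg/L = 1.074 µg/mL)

1.07 µg/mL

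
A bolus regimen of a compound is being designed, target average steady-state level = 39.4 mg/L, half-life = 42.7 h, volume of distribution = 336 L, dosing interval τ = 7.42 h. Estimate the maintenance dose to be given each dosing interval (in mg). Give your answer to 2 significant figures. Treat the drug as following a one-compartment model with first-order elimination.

k = ln2 / t½ = 0.693147 / 42.7 = 0.01623 h⁻¹
CL = k × Vd = 0.01623 × 336 = 5.453 L/h
At steady state, Dose/τ = Css × CL.
Dose = Css × CL × τ = 39.4 × 5.453 × 7.42 = 1594 mg

1600 mg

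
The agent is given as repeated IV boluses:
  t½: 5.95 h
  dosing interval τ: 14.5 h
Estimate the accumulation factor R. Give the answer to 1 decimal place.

1.2

k = ln2 / t½ = 0.693147 / 5.95 = 0.1165 h⁻¹
e^(−kτ) = e^(−0.1165 × 14.5) = 0.1847
Accumulation ratio R = 1 / (1 − e^(−kτ)) = 1 / (1 − 0.1847) = 1.227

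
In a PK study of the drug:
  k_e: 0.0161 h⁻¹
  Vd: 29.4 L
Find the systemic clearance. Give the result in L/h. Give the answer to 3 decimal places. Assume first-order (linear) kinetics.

CL = k × Vd = 0.0161 × 29.4 = 0.4733 L/h

0.473 L/h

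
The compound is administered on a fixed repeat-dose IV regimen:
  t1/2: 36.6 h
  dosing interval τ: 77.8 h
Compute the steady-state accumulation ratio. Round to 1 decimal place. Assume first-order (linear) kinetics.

k = ln2 / t½ = 0.693147 / 36.6 = 0.01894 h⁻¹
e^(−kτ) = e^(−0.01894 × 77.8) = 0.2291
Accumulation ratio R = 1 / (1 − e^(−kτ)) = 1 / (1 − 0.2291) = 1.297

1.3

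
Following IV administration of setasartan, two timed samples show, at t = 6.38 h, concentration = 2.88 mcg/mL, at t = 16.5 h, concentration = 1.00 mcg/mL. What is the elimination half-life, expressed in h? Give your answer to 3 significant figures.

k = ln(C₁/C₂) / (t₂ − t₁) = ln(2.88/1.00) / (16.5 − 6.38)
  = 1.058 / 10.12 = 0.1045 h⁻¹
t½ = ln2 / k = 0.693147 / 0.1045 = 6.633 h

6.63 h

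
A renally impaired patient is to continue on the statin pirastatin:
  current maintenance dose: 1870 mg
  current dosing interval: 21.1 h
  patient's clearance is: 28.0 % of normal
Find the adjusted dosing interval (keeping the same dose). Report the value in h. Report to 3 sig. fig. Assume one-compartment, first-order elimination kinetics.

To keep the same average steady-state level, dosing rate must scale with clearance.
CL ratio = 28.0 / 100 = 0.2800
New interval (same dose) = 21.1 / 0.2800 = 75.36 h

75.4 h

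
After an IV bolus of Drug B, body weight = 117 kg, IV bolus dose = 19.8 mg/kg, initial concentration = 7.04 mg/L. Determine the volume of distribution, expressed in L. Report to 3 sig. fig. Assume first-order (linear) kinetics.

329 L

Dose = 19.8 × 117 = 2317 mg
Vd = Dose / C₀ = 2317 / 7.04 = 329.1 L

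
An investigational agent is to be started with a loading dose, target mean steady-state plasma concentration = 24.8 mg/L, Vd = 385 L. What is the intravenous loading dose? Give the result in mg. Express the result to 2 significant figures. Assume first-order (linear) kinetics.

LD = Css × Vd = 24.8 × 385 = 9548 mg

9500 mg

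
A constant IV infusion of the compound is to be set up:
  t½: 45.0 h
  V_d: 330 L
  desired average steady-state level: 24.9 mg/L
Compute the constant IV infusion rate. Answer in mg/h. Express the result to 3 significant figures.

k = ln2 / t½ = 0.693147 / 45.0 = 0.01540 h⁻¹
CL = k × Vd = 0.01540 × 330 = 5.082 L/h
At steady state, infusion rate R₀ = Css × CL = 24.9 × 5.082 = 126.5 mg/h

127 mg/h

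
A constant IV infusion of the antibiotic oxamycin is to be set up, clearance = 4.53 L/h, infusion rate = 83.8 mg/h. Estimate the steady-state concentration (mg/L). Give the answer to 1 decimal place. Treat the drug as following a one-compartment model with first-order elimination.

18.5 mg/L

At steady state Css = R₀ / CL = 83.8 / 4.530 = 18.50 mg/L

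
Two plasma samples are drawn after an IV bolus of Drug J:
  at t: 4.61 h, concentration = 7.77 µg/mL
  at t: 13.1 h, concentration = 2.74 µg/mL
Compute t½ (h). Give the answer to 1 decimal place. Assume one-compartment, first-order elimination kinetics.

5.6 h

k = ln(C₁/C₂) / (t₂ − t₁) = ln(7.77/2.74) / (13.1 − 4.61)
  = 1.042 / 8.490 = 0.1227 h⁻¹
t½ = ln2 / k = 0.693147 / 0.1227 = 5.649 h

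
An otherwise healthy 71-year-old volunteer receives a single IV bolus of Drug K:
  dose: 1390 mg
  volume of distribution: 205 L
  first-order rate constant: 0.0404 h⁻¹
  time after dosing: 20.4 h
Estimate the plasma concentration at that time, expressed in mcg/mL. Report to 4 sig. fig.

C₀ = Dose / Vd = 1390 / 205 = 6.780 mg/L
C = C₀ · e^(−k·t) = 6.780 × e^(−0.04040 × 20.4)
  = 6.780 × 0.4386 = 2.974 mg/L
(2.974 mg/L = 2.974 mcg/mL)

2.974 mcg/mL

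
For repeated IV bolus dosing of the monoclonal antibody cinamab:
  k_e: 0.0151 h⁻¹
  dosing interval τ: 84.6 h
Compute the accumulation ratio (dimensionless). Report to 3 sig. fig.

1.39

e^(−kτ) = e^(−0.01510 × 84.6) = 0.2787
Accumulation ratio R = 1 / (1 − e^(−kτ)) = 1 / (1 − 0.2787) = 1.386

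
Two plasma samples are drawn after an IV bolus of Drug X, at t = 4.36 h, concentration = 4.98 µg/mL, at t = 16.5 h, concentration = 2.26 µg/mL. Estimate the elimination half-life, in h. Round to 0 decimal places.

k = ln(C₁/C₂) / (t₂ − t₁) = ln(4.98/2.26) / (16.5 − 4.36)
  = 0.7901 / 12.14 = 0.06508 h⁻¹
t½ = ln2 / k = 0.693147 / 0.06508 = 10.65 h

11 h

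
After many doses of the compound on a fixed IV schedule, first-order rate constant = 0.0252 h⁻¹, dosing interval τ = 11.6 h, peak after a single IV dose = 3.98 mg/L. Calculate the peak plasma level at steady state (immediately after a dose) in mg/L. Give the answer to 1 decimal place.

e^(−kτ) = e^(−0.02520 × 11.6) = 0.7465
Accumulation ratio R = 1 / (1 − e^(−kτ)) = 1 / (1 − 0.7465) = 3.945
Steady-state peak = C₀ × R = 3.98 × 3.945 = 15.70 mg/L

15.7 mg/L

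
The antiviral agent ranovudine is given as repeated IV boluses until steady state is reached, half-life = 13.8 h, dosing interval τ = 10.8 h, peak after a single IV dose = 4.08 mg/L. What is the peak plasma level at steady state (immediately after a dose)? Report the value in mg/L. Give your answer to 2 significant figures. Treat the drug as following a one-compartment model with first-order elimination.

9.7 mg/L

k = ln2 / t½ = 0.693147 / 13.8 = 0.05023 h⁻¹
e^(−kτ) = e^(−0.05023 × 10.8) = 0.5813
Accumulation ratio R = 1 / (1 − e^(−kτ)) = 1 / (1 − 0.5813) = 2.388
Steady-state peak = C₀ × R = 4.08 × 2.388 = 9.743 mg/L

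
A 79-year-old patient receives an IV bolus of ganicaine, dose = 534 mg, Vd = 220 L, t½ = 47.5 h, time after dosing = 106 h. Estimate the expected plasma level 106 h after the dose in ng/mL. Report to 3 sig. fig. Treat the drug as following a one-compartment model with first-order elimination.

517 ng/mL

C₀ = Dose / Vd = 534.0 / 220 = 2.427 mg/L
k = ln2 / t½ = 0.693147 / 47.5 = 0.01459 h⁻¹
C = C₀ · e^(−k·t) = 2.427 × e^(−0.01459 × 106)
  = 2.427 × 0.2130 = 0.5170 mg/L
Convert: 0.5170 mg/L × 1000 = 517.0 ng/mL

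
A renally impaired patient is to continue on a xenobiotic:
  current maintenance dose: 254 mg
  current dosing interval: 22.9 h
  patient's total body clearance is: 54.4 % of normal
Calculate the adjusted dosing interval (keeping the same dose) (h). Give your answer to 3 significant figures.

42.1 h

To keep the same average steady-state level, dosing rate must scale with clearance.
CL ratio = 54.4 / 100 = 0.5440
New interval (same dose) = 22.9 / 0.5440 = 42.10 h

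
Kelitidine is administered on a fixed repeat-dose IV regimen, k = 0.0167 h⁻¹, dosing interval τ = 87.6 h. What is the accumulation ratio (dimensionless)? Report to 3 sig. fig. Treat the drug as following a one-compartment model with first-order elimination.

1.30

e^(−kτ) = e^(−0.01670 × 87.6) = 0.2316
Accumulation ratio R = 1 / (1 − e^(−kτ)) = 1 / (1 − 0.2316) = 1.301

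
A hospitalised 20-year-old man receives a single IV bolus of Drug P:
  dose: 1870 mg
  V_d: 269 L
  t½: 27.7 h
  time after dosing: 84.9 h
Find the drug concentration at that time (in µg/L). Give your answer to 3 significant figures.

831 µg/L

C₀ = Dose / Vd = 1870 / 269 = 6.952 mg/L
k = ln2 / t½ = 0.693147 / 27.7 = 0.02502 h⁻¹
C = C₀ · e^(−k·t) = 6.952 × e^(−0.02502 × 84.9)
  = 6.952 × 0.1195 = 0.8308 mg/L
Convert: 0.8308 mg/L × 1000 = 830.8 µg/L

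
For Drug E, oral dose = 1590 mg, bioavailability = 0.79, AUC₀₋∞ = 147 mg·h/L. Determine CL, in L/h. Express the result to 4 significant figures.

CL = F·Dose / AUC = 0.79 × 1590 / 147 = 8.545 L/h

8.545 L/h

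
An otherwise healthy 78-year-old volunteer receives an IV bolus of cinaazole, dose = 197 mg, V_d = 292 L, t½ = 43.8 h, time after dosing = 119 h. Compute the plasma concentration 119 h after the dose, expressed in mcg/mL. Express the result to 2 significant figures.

C₀ = Dose / Vd = 197.0 / 292 = 0.6747 mg/L
k = ln2 / t½ = 0.693147 / 43.8 = 0.01583 h⁻¹
C = C₀ · e^(−k·t) = 0.6747 × e^(−0.01583 × 119)
  = 0.6747 × 0.1520 = 0.1026 mg/L
(0.1026 mg/L = 0.1026 mcg/mL)

0.10 mcg/mL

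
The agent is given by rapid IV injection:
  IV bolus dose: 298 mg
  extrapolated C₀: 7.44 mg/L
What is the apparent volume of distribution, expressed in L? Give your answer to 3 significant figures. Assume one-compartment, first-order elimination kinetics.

Vd = Dose / C₀ = 298.0 / 7.44 = 40.05 L

40.1 L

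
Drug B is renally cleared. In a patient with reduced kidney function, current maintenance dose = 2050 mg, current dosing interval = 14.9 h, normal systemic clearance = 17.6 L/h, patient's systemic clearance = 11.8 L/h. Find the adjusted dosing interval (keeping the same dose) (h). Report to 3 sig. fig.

To keep the same average steady-state level, dosing rate must scale with clearance.
CL ratio = 11.8 / 17.6 = 0.6705
New interval (same dose) = 14.9 / 0.6705 = 22.22 h

22.2 h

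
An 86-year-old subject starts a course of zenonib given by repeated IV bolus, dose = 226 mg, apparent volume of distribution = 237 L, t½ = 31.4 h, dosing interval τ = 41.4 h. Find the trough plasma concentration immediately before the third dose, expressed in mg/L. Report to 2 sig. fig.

0.54 mg/L

C₀ per dose = Dose / Vd = 226 / 237 = 0.9536 mg/L
k = ln2 / t½ = 0.693147 / 31.4 = 0.02207 h⁻¹
Fraction remaining after one interval: r = e^(−kτ) = e^(−0.02207 × 41.4) = 0.4010
Before dose 3, 2 doses have been given (aged 1τ, 2τ).
C_trough = C₀ × (r + r²) = 0.9536 × (0.4010 + 0.1608) = 0.5357 mg/L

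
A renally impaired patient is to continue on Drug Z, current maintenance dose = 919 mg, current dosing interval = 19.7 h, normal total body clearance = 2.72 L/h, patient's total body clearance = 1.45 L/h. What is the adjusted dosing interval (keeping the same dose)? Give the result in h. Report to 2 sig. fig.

To keep the same average steady-state level, dosing rate must scale with clearance.
CL ratio = 1.45 / 2.72 = 0.5331
New interval (same dose) = 19.7 / 0.5331 = 36.95 h

37 h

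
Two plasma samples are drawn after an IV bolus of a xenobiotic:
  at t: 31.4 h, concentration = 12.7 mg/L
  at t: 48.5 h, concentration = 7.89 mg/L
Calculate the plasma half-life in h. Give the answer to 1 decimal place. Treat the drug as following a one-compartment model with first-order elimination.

24.9 h

k = ln(C₁/C₂) / (t₂ − t₁) = ln(12.7/7.89) / (48.5 − 31.4)
  = 0.4760 / 17.10 = 0.02784 h⁻¹
t½ = ln2 / k = 0.693147 / 0.02784 = 24.90 h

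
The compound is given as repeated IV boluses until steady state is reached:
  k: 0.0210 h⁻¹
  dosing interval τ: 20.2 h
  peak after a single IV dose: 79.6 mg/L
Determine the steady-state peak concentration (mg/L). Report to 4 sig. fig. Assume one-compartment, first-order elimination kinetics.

230.3 mg/L

e^(−kτ) = e^(−0.02100 × 20.2) = 0.6543
Accumulation ratio R = 1 / (1 − e^(−kτ)) = 1 / (1 − 0.6543) = 2.893
Steady-state peak = C₀ × R = 79.6 × 2.893 = 230.3 mg/L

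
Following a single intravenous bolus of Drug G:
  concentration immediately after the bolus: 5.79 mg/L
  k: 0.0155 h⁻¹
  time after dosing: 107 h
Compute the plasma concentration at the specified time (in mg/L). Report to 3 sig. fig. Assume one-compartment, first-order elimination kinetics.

1.10 mg/L

C = C₀ · e^(−k·t) = 5.790 × e^(−0.01550 × 107)
  = 5.790 × 0.1904 = 1.102 mg/L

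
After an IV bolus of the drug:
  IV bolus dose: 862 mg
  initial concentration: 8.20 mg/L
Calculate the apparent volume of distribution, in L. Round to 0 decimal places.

105 L

Vd = Dose / C₀ = 862.0 / 8.20 = 105.1 L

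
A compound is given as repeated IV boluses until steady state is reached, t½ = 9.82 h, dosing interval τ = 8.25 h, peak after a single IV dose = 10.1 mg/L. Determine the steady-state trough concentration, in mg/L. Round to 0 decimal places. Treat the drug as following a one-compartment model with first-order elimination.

13 mg/L

k = ln2 / t½ = 0.693147 / 9.82 = 0.07059 h⁻¹
e^(−kτ) = e^(−0.07059 × 8.25) = 0.5586
Accumulation ratio R = 1 / (1 − e^(−kτ)) = 1 / (1 − 0.5586) = 2.266
Steady-state trough = C₀ × R × e^(−kτ) = 10.1 × 2.266 × 0.5586 = 12.78 mg/L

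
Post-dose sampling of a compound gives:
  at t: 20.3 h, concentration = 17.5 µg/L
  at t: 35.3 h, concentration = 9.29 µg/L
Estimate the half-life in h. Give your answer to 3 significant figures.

k = ln(C₁/C₂) / (t₂ − t₁) = ln(17.5/9.29) / (35.3 − 20.3)
  = 0.6333 / 15.00 = 0.04222 h⁻¹
t½ = ln2 / k = 0.693147 / 0.04222 = 16.42 h

16.4 h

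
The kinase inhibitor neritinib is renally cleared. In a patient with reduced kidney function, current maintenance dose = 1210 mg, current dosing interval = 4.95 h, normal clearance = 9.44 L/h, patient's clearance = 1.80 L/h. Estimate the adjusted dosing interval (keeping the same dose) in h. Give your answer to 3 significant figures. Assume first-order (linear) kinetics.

To keep the same average steady-state level, dosing rate must scale with clearance.
CL ratio = 1.80 / 9.44 = 0.1907
New interval (same dose) = 4.95 / 0.1907 = 25.96 h

26.0 h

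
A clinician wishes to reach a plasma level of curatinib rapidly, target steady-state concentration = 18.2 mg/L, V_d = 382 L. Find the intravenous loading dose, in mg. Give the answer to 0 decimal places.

LD = Css × Vd = 18.2 × 382 = 6952 mg

6952 mg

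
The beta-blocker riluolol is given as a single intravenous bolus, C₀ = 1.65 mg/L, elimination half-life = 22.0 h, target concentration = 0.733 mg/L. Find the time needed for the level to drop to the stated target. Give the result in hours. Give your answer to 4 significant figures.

k = ln2 / t½ = 0.693147 / 22.0 = 0.03151 h⁻¹
t = ln(C₀ / C) / k = ln(1.650 / 0.733) / 0.03151
  = ln(2.251) / 0.03151 = 0.8114 / 0.03151 = 25.75 h

25.75 h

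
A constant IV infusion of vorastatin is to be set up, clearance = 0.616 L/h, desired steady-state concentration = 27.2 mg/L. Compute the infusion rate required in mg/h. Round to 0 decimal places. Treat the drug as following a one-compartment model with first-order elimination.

At steady state, infusion rate R₀ = Css × CL = 27.2 × 0.6160 = 16.76 mg/h

17 mg/h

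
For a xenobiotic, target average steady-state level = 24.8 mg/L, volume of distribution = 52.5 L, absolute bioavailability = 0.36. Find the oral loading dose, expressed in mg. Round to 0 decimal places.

LD = Css × Vd / F = 24.8 × 52.5 / 0.36 = 3617 mg

3617 mg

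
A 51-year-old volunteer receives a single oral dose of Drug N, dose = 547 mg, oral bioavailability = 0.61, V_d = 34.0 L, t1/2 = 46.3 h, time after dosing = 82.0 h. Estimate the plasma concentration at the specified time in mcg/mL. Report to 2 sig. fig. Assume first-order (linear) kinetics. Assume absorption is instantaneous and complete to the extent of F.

2.9 mcg/mL

Amount reaching circulation = F × Dose = 0.61 × 547.0 = 333.7 mg
C₀ = F·Dose / Vd = 333.7 / 34.0 = 9.815 mg/L
k = ln2 / t½ = 0.693147 / 46.3 = 0.01497 h⁻¹
C = C₀ · e^(−k·t) = 9.815 × e^(−0.01497 × 82.0)
  = 9.815 × 0.2930 = 2.876 mg/L
(2.876 mg/L = 2.876 mcg/mL)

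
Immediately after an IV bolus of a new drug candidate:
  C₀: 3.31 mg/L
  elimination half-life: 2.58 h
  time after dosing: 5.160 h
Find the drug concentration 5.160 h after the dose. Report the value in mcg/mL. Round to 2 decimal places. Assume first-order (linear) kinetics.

k = ln2 / t½ = 0.693147 / 2.58 = 0.2687 h⁻¹
t / t½ = 5.160 / 2.58 = 2 half-lives
C = C₀ × (1/2)^2 = 3.310 × 0.2500 = 0.8275 mg/L
(0.8275 mg/L = 0.8275 mcg/mL)

0.83 mcg/mL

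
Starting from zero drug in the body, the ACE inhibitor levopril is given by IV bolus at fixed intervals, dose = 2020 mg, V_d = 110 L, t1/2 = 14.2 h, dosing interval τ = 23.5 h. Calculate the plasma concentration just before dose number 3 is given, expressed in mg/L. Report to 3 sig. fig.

7.68 mg/L

C₀ per dose = Dose / Vd = 2020 / 110 = 18.36 mg/L
k = ln2 / t½ = 0.693147 / 14.2 = 0.04881 h⁻¹
Fraction remaining after one interval: r = e^(−kτ) = e^(−0.04881 × 23.5) = 0.3176
Before dose 3, 2 doses have been given (aged 1τ, 2τ).
C_trough = C₀ × (r + r²) = 18.36 × (0.3176 + 0.1009) = 7.684 mg/L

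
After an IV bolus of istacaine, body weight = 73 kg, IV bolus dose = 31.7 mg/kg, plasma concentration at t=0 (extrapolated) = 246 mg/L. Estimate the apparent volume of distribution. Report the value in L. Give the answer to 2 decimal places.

Dose = 31.7 × 73 = 2314 mg
Vd = Dose / C₀ = 2314 / 246 = 9.407 L

9.41 L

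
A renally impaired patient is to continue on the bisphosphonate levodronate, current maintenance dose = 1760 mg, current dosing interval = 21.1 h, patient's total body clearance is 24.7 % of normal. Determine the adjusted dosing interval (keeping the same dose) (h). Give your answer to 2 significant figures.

85 h

To keep the same average steady-state level, dosing rate must scale with clearance.
CL ratio = 24.7 / 100 = 0.2470
New interval (same dose) = 21.1 / 0.2470 = 85.43 h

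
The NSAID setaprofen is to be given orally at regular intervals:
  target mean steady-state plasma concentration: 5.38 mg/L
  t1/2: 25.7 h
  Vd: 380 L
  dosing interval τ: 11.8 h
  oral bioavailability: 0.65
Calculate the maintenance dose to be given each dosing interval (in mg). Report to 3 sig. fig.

1000 mg

k = ln2 / t½ = 0.693147 / 25.7 = 0.02697 h⁻¹
CL = k × Vd = 0.02697 × 380 = 10.25 L/h
At steady state, F × (Dose/τ) = Css × CL.
Dose = Css × CL × τ / F = 5.38 × 10.25 × 11.8 / 0.65 = 1001 mg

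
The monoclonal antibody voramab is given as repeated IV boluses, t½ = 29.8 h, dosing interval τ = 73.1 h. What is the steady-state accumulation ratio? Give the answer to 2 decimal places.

k = ln2 / t½ = 0.693147 / 29.8 = 0.02326 h⁻¹
e^(−kτ) = e^(−0.02326 × 73.1) = 0.1826
Accumulation ratio R = 1 / (1 − e^(−kτ)) = 1 / (1 − 0.1826) = 1.223

1.22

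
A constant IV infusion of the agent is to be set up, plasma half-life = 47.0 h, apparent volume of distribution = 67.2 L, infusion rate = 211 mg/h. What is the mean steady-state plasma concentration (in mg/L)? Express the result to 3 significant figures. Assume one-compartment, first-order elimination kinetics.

k = ln2 / t½ = 0.693147 / 47.0 = 0.01475 h⁻¹
CL = k × Vd = 0.01475 × 67.2 = 0.9912 L/h
At steady state Css = R₀ / CL = 211 / 0.9912 = 212.9 mg/L

213 mg/L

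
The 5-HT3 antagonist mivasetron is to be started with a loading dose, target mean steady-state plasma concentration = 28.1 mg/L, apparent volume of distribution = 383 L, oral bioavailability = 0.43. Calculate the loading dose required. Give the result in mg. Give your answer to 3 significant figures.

25000 mg

LD = Css × Vd / F = 28.1 × 383 / 0.43 = 25030 mg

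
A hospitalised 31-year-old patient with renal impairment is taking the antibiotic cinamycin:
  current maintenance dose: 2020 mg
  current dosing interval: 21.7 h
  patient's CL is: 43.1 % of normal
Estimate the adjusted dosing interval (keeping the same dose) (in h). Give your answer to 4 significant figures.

50.35 h

To keep the same average steady-state level, dosing rate must scale with clearance.
CL ratio = 43.1 / 100 = 0.4310
New interval (same dose) = 21.7 / 0.4310 = 50.35 h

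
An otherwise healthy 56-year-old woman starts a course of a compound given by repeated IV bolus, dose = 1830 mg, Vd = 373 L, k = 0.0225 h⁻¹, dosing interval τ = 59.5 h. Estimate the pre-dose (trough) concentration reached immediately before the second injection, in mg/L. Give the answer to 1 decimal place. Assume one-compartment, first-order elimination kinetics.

1.3 mg/L

C₀ per dose = Dose / Vd = 1830 / 373 = 4.906 mg/L
Fraction remaining after one interval: r = e^(−kτ) = e^(−0.02250 × 59.5) = 0.2622
Before dose 2, 1 dose has been given (aged 1τ).
C_trough = C₀ × r = 4.906 × 0.2622 = 1.286 mg/L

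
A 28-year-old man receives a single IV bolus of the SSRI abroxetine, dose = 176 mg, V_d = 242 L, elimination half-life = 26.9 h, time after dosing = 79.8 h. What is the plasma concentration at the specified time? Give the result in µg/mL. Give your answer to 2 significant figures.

0.093 µg/mL

C₀ = Dose / Vd = 176.0 / 242 = 0.7273 mg/L
k = ln2 / t½ = 0.693147 / 26.9 = 0.02577 h⁻¹
C = C₀ · e^(−k·t) = 0.7273 × e^(−0.02577 × 79.8)
  = 0.7273 × 0.1279 = 0.09302 mg/L
(0.09302 mg/L = 0.09302 µg/mL)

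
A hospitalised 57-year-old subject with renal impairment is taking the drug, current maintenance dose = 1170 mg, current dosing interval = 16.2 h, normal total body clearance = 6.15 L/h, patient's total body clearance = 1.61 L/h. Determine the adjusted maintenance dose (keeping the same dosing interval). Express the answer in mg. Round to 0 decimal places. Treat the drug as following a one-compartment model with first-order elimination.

To keep the same average steady-state level, dosing rate must scale with clearance.
CL ratio = 1.61 / 6.15 = 0.2618
New dose (same interval) = 1170 × 0.2618 = 306.3 mg

306 mg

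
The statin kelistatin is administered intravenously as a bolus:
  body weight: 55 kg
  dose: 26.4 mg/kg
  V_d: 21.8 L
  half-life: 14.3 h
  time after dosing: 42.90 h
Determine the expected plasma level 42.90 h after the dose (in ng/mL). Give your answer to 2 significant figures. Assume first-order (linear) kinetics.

Total dose = 26.4 × 55 = 1452 mg
C₀ = Dose / Vd = 1452 / 21.8 = 66.61 mg/L
k = ln2 / t½ = 0.693147 / 14.3 = 0.04847 h⁻¹
t / t½ = 42.90 / 14.3 = 3 half-lives
C = C₀ × (1/2)^3 = 66.61 × 0.1250 = 8.326 mg/L
Convert: 8.326 mg/L × 1000 = 8326 ng/mL

8300 ng/mL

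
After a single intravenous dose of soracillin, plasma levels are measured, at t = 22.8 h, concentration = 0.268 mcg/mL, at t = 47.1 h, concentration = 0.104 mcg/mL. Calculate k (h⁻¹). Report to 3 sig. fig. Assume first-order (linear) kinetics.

0.0390 h⁻¹

k = ln(C₁/C₂) / (t₂ − t₁) = ln(0.268/0.104) / (47.1 − 22.8)
  = 0.9466 / 24.30 = 0.03895 h⁻¹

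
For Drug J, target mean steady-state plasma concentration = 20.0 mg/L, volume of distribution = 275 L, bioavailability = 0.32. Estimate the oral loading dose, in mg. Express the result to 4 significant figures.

LD = Css × Vd / F = 20.0 × 275 / 0.32 = 17190 mg

17190 mg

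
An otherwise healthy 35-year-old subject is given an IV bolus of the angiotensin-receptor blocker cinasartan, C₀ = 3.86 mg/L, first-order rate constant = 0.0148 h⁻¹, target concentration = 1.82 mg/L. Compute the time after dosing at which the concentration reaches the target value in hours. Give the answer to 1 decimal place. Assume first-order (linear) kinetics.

50.8 h

t = ln(C₀ / C) / k = ln(3.860 / 1.82) / 0.01480
  = ln(2.121) / 0.01480 = 0.7519 / 0.01480 = 50.80 h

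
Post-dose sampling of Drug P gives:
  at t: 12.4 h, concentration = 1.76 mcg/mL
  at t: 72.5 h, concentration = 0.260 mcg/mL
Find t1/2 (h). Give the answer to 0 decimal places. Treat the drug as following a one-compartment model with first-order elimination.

k = ln(C₁/C₂) / (t₂ − t₁) = ln(1.76/0.260) / (72.5 − 12.4)
  = 1.912 / 60.10 = 0.03181 h⁻¹
t½ = ln2 / k = 0.693147 / 0.03181 = 21.79 h

22 h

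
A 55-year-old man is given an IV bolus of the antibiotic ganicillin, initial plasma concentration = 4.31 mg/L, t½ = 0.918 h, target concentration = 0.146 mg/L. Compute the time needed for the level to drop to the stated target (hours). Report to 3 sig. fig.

k = ln2 / t½ = 0.693147 / 0.918 = 0.7551 h⁻¹
t = ln(C₀ / C) / k = ln(4.310 / 0.146) / 0.7551
  = ln(29.52) / 0.7551 = 3.385 / 0.7551 = 4.483 h

4.48 h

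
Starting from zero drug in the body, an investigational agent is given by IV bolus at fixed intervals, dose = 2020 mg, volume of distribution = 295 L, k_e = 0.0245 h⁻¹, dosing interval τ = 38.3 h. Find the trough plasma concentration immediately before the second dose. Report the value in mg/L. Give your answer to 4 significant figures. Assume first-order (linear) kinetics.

2.679 mg/L

C₀ per dose = Dose / Vd = 2020 / 295 = 6.847 mg/L
Fraction remaining after one interval: r = e^(−kτ) = e^(−0.02450 × 38.3) = 0.3913
Before dose 2, 1 dose has been given (aged 1τ).
C_trough = C₀ × r = 6.847 × 0.3913 = 2.679 mg/L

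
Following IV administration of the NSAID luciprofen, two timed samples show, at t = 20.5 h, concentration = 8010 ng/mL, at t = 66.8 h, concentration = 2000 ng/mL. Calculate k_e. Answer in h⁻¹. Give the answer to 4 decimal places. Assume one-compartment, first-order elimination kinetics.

k = ln(C₁/C₂) / (t₂ − t₁) = ln(8010/2000) / (66.8 − 20.5)
  = 1.388 / 46.30 = 0.02998 h⁻¹

0.0300 h⁻¹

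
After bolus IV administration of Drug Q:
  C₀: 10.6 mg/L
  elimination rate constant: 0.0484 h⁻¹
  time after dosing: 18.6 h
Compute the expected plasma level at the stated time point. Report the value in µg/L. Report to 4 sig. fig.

4309 µg/L

C = C₀ · e^(−k·t) = 10.60 × e^(−0.04840 × 18.6)
  = 10.60 × 0.4065 = 4.309 mg/L
Convert: 4.309 mg/L × 1000 = 4309 µg/L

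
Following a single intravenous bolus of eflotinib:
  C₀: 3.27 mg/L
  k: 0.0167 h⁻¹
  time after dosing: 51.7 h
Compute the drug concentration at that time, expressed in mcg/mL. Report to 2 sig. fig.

C = C₀ · e^(−k·t) = 3.270 × e^(−0.01670 × 51.7)
  = 3.270 × 0.4217 = 1.379 mg/L
(1.379 mg/L = 1.379 mcg/mL)

1.4 mcg/mL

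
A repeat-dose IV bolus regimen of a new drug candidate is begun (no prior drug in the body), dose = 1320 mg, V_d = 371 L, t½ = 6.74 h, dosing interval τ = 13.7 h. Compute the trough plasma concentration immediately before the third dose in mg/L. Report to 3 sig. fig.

1.08 mg/L

C₀ per dose = Dose / Vd = 1320 / 371 = 3.558 mg/L
k = ln2 / t½ = 0.693147 / 6.74 = 0.1028 h⁻¹
Fraction remaining after one interval: r = e^(−kτ) = e^(−0.1028 × 13.7) = 0.2445
Before dose 3, 2 doses have been given (aged 1τ, 2τ).
C_trough = C₀ × (r + r²) = 3.558 × (0.2445 + 0.05978) = 1.083 mg/L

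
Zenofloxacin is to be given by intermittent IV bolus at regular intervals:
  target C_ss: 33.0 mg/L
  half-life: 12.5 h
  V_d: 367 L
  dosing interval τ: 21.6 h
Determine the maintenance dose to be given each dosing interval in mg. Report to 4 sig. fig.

14510 mg

k = ln2 / t½ = 0.693147 / 12.5 = 0.05545 h⁻¹
CL = k × Vd = 0.05545 × 367 = 20.35 L/h
At steady state, Dose/τ = Css × CL.
Dose = Css × CL × τ = 33.0 × 20.35 × 21.6 = 14510 mg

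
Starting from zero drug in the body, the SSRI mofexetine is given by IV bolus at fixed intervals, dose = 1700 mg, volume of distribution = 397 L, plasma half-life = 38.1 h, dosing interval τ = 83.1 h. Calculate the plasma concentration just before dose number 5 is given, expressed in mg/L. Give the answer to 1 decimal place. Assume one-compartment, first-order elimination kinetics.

C₀ per dose = Dose / Vd = 1700 / 397 = 4.282 mg/L
k = ln2 / t½ = 0.693147 / 38.1 = 0.01819 h⁻¹
Fraction remaining after one interval: r = e^(−kτ) = e^(−0.01819 × 83.1) = 0.2206
Before dose 5, 4 doses have been given (aged 1τ, 2τ, 3τ, 4τ).
C_trough = C₀ × (r + r² + … + r^4) = C₀ × r(1−r^4)/(1−r)
        = 4.282 × 0.2206 × (1 − 0.002368) / (1 − 0.2206) = 1.209 mg/L

1.2 mg/L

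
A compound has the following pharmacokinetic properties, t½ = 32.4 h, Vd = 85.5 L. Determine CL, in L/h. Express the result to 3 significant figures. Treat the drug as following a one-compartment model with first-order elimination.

1.83 L/h

k = ln2 / t½ = 0.693147 / 32.4 = 0.02139 h⁻¹
CL = k × Vd = 0.02139 × 85.5 = 1.829 L/h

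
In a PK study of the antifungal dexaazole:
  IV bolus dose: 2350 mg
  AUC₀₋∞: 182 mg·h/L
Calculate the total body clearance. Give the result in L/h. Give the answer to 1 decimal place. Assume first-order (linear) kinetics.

12.9 L/h

CL = Dose / AUC = 2350 / 182 = 12.91 L/h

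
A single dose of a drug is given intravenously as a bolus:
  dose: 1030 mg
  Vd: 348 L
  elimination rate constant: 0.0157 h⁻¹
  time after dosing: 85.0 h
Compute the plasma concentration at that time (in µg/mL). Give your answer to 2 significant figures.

0.78 µg/mL

C₀ = Dose / Vd = 1030 / 348 = 2.960 mg/L
C = C₀ · e^(−k·t) = 2.960 × e^(−0.01570 × 85.0)
  = 2.960 × 0.2633 = 0.7794 mg/L
(0.7794 mg/L = 0.7794 µg/mL)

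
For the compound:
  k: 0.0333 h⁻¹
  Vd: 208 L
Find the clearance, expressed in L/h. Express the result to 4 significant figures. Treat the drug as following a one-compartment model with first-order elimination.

6.926 L/h

CL = k × Vd = 0.0333 × 208 = 6.926 L/h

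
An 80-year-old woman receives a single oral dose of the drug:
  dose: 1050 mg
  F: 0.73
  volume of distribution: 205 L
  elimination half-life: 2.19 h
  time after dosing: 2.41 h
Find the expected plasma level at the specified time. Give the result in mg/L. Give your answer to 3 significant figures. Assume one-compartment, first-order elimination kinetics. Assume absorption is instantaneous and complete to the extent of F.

Amount reaching circulation = F × Dose = 0.73 × 1050 = 766.5 mg
C₀ = F·Dose / Vd = 766.5 / 205 = 3.739 mg/L
k = ln2 / t½ = 0.693147 / 2.19 = 0.3165 h⁻¹
C = C₀ · e^(−k·t) = 3.739 × e^(−0.3165 × 2.41)
  = 3.739 × 0.4664 = 1.744 mg/L

1.74 mg/L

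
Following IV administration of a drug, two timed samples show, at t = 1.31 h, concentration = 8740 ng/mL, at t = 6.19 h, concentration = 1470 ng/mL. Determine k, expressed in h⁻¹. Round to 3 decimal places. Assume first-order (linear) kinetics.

0.365 h⁻¹

k = ln(C₁/C₂) / (t₂ − t₁) = ln(8740/1470) / (6.19 − 1.31)
  = 1.783 / 4.880 = 0.3654 h⁻¹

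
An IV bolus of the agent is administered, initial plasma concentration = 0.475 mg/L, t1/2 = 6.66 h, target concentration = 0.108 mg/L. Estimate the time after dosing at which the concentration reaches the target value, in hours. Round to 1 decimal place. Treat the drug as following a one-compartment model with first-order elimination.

14.2 h

k = ln2 / t½ = 0.693147 / 6.66 = 0.1041 h⁻¹
t = ln(C₀ / C) / k = ln(0.4750 / 0.108) / 0.1041
  = ln(4.398) / 0.1041 = 1.481 / 0.1041 = 14.23 h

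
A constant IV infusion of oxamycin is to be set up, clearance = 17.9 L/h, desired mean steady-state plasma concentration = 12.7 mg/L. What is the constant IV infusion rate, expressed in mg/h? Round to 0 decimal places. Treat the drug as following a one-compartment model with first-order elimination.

At steady state, infusion rate R₀ = Css × CL = 12.7 × 17.90 = 227.3 mg/h

227 mg/h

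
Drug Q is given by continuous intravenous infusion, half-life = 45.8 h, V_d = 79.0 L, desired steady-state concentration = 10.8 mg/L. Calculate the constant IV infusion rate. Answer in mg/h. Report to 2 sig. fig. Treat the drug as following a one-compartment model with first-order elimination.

13 mg/h

k = ln2 / t½ = 0.693147 / 45.8 = 0.01513 h⁻¹
CL = k × Vd = 0.01513 × 79.0 = 1.195 L/h
At steady state, infusion rate R₀ = Css × CL = 10.8 × 1.195 = 12.91 mg/h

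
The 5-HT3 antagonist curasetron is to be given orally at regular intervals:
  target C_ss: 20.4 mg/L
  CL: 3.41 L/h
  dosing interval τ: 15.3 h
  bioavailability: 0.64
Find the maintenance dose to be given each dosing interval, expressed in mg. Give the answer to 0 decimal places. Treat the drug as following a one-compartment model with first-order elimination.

1663 mg

At steady state, F × (Dose/τ) = Css × CL.
Dose = Css × CL × τ / F = 20.4 × 3.410 × 15.3 / 0.64 = 1663 mg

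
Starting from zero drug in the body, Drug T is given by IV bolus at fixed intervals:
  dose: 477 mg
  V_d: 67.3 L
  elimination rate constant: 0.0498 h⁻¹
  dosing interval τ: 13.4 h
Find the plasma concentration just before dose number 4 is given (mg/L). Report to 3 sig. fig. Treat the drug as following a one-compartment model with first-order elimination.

C₀ per dose = Dose / Vd = 477 / 67.3 = 7.088 mg/L
Fraction remaining after one interval: r = e^(−kτ) = e^(−0.04980 × 13.4) = 0.5131
Before dose 4, 3 doses have been given (aged 1τ, 2τ, 3τ).
C_trough = C₀ × (r + r² + … + r^3) = C₀ × r(1−r^3)/(1−r)
        = 7.088 × 0.5131 × (1 − 0.1351) / (1 − 0.5131) = 6.460 mg/L

6.46 mg/L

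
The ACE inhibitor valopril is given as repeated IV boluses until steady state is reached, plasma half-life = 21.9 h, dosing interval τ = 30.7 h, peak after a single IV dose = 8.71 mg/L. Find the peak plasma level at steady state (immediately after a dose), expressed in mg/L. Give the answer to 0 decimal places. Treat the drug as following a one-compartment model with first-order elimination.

k = ln2 / t½ = 0.693147 / 21.9 = 0.03165 h⁻¹
e^(−kτ) = e^(−0.03165 × 30.7) = 0.3785
Accumulation ratio R = 1 / (1 − e^(−kτ)) = 1 / (1 − 0.3785) = 1.609
Steady-state peak = C₀ × R = 8.71 × 1.609 = 14.01 mg/L

14 mg/L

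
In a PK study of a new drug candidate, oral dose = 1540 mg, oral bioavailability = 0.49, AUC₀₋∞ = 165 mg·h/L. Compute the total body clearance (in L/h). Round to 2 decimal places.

CL = F·Dose / AUC = 0.49 × 1540 / 165 = 4.573 L/h

4.57 L/h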